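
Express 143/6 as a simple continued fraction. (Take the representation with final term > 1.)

143 = 23·6 + 5
6 = 1·5 + 1
5 = 5·1 + 0  (stop)
So 143/6 = [23; 1, 5].

[23; 1, 5]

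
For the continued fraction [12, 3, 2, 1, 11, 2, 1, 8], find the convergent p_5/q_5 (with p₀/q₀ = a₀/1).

3001/244

Using pₖ = aₖpₖ₋₁ + pₖ₋₂, qₖ = aₖqₖ₋₁ + qₖ₋₂ (with p₋₁=1, p₋₂=0, q₋₁=0, q₋₂=1):
  k=0: a=12, p=12, q=1
  k=1: a=3, p=37, q=3
  k=2: a=2, p=86, q=7
  k=3: a=1, p=123, q=10
  k=4: a=11, p=1439, q=117
  k=5: a=2, p=3001, q=244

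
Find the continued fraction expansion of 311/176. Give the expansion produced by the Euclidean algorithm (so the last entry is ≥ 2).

[1; 1, 3, 3, 2, 2, 2]

311 = 1*176 + 135
176 = 1*135 + 41
135 = 3*41 + 12
41 = 3*12 + 5
12 = 2*5 + 2
5 = 2*2 + 1
2 = 2*1 + 0  (stop)
So 311/176 = [1; 1, 3, 3, 2, 2, 2].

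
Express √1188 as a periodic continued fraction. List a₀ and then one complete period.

[34; 2, 7, 6, 7, 2, 68]

a₀ = ⌊√1188⌋ = 34.
With m₀=0, d₀=1 and mₖ₊₁ = dₖaₖ − mₖ, dₖ₊₁ = (n − mₖ₊₁²)/dₖ, aₖ₊₁ = ⌊(a₀+mₖ₊₁)/dₖ₊₁⌋:
  k=1: m=34, d=32, a=2
  k=2: m=30, d=9, a=7
  k=3: m=33, d=11, a=6
  k=4: m=33, d=9, a=7
  k=5: m=30, d=32, a=2
  k=6: m=34, d=1, a=68
d=1 and a=2a₀=68 at k=6, so the next step gives (m, d) = (34, 32) again — its k=1 value — and the period has length 6.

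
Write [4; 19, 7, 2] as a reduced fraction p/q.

Using pₖ = aₖpₖ₋₁ + pₖ₋₂ and qₖ = aₖqₖ₋₁ + qₖ₋₂:
  k=0: a=4, p=4, q=1
  k=1: a=19, p=77, q=19
  k=2: a=7, p=543, q=134
  k=3: a=2, p=1163, q=287

1163/287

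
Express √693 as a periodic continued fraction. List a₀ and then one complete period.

a₀ = ⌊√693⌋ = 26.
With m₀=0, d₀=1 and mₖ₊₁ = dₖaₖ − mₖ, dₖ₊₁ = (n − mₖ₊₁²)/dₖ, aₖ₊₁ = ⌊(a₀+mₖ₊₁)/dₖ₊₁⌋:
  k=1: m=26, d=17, a=3
  k=2: m=25, d=4, a=12
  k=3: m=23, d=41, a=1
  k=4: m=18, d=9, a=4
  k=5: m=18, d=41, a=1
  k=6: m=23, d=4, a=12
  k=7: m=25, d=17, a=3
  k=8: m=26, d=1, a=52
d=1 and a=2a₀=52 at k=8, so the next step gives (m, d) = (26, 17) again — its k=1 value — and the period has length 8.

[26; 3, 12, 1, 4, 1, 12, 3, 52]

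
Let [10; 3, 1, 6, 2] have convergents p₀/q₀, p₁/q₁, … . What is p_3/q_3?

277/27

Using pₖ = aₖpₖ₋₁ + pₖ₋₂, qₖ = aₖqₖ₋₁ + qₖ₋₂ (with p₋₁=1, p₋₂=0, q₋₁=0, q₋₂=1):
  k=0: a=10, p=10, q=1
  k=1: a=3, p=31, q=3
  k=2: a=1, p=41, q=4
  k=3: a=6, p=277, q=27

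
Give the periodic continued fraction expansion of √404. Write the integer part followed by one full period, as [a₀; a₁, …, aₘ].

a₀ = ⌊√404⌋ = 20.
With m₀=0, d₀=1 and mₖ₊₁ = dₖaₖ − mₖ, dₖ₊₁ = (n − mₖ₊₁²)/dₖ, aₖ₊₁ = ⌊(a₀+mₖ₊₁)/dₖ₊₁⌋:
  k=1: m=20, d=4, a=10
  k=2: m=20, d=1, a=40
d=1 and a=2a₀=40 at k=2, so the next step gives (m, d) = (20, 4) again — its k=1 value — and the period has length 2.

[20; 10, 40]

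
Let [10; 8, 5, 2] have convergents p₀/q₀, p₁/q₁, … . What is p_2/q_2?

Using pₖ = aₖpₖ₋₁ + pₖ₋₂, qₖ = aₖqₖ₋₁ + qₖ₋₂ (with p₋₁=1, p₋₂=0, q₋₁=0, q₋₂=1):
  k=0: a=10, p=10, q=1
  k=1: a=8, p=81, q=8
  k=2: a=5, p=415, q=41

415/41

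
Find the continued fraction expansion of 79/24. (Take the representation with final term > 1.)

79 = 3×24 + 7
24 = 3×7 + 3
7 = 2×3 + 1
3 = 3×1 + 0  (stop)
So 79/24 = [3; 3, 2, 3].

[3; 3, 2, 3]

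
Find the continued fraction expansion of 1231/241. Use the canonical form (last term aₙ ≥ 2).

[5; 9, 3, 1, 2, 2]

1231 = 5·241 + 26
241 = 9·26 + 7
26 = 3·7 + 5
7 = 1·5 + 2
5 = 2·2 + 1
2 = 2·1 + 0  (stop)
So 1231/241 = [5; 9, 3, 1, 2, 2].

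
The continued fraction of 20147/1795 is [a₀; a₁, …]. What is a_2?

20147 = 11·1795 + 402   →  a_0 = 11
1795 = 4·402 + 187   →  a_1 = 4
402 = 2·187 + 28   →  a_2 = 2

2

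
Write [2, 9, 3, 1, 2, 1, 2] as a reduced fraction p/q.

801/380

Using pₖ = aₖpₖ₋₁ + pₖ₋₂ and qₖ = aₖqₖ₋₁ + qₖ₋₂:
  k=0: a=2, p=2, q=1
  k=1: a=9, p=19, q=9
  k=2: a=3, p=59, q=28
  k=3: a=1, p=78, q=37
  k=4: a=2, p=215, q=102
  k=5: a=1, p=293, q=139
  k=6: a=2, p=801, q=380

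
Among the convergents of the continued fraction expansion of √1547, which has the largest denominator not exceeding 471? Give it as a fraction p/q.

√1547 = [39; 3, 78, …] (period length 2).
Convergents:
  p_0/q_0 = 39/1
  p_1/q_1 = 118/3
  p_2/q_2 = 9243/235
  p_3/q_3 = 27847/708
q_2 = 235 ≤ 471 < 708 = q_3, so the answer is 9243/235.

9243/235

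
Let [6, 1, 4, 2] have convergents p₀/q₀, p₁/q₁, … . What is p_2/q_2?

Using pₖ = aₖpₖ₋₁ + pₖ₋₂, qₖ = aₖqₖ₋₁ + qₖ₋₂ (with p₋₁=1, p₋₂=0, q₋₁=0, q₋₂=1):
  k=0: a=6, p=6, q=1
  k=1: a=1, p=7, q=1
  k=2: a=4, p=34, q=5

34/5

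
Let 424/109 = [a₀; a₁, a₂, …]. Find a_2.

424 = 3·109 + 97   →  a_0 = 3
109 = 1·97 + 12   →  a_1 = 1
97 = 8·12 + 1   →  a_2 = 8

8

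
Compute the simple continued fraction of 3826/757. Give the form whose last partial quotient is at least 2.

[5; 18, 2, 6, 3]

3826 = 5*757 + 41
757 = 18*41 + 19
41 = 2*19 + 3
19 = 6*3 + 1
3 = 3*1 + 0  (stop)
So 3826/757 = [5; 18, 2, 6, 3].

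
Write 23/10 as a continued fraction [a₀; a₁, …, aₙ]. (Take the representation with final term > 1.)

[2; 3, 3]

23 = 2·10 + 3
10 = 3·3 + 1
3 = 3·1 + 0  (stop)
So 23/10 = [2; 3, 3].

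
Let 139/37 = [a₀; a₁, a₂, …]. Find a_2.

139 = 3·37 + 28   →  a_0 = 3
37 = 1·28 + 9   →  a_1 = 1
28 = 3·9 + 1   →  a_2 = 3

3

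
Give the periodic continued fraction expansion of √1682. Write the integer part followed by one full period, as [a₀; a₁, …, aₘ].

a₀ = ⌊√1682⌋ = 41.
With m₀=0, d₀=1 and mₖ₊₁ = dₖaₖ − mₖ, dₖ₊₁ = (n − mₖ₊₁²)/dₖ, aₖ₊₁ = ⌊(a₀+mₖ₊₁)/dₖ₊₁⌋:
  k=1: m=41, d=1, a=82
d=1 and a=2a₀=82 at k=1, so the next step gives (m, d) = (41, 1) again — its k=1 value — and the period has length 1.

[41; 82]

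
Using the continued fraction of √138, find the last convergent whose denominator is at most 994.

4417/376

√138 = [11; 1, 2, 1, 22, …] (period length 4).
Convergents:
  p_0/q_0 = 11/1
  p_1/q_1 = 12/1
  p_2/q_2 = 35/3
  p_3/q_3 = 47/4
  p_4/q_4 = 1069/91
  p_5/q_5 = 1116/95
  p_6/q_6 = 3301/281
  p_7/q_7 = 4417/376
  p_8/q_8 = 100475/8553
q_7 = 376 ≤ 994 < 8553 = q_8, so the answer is 4417/376.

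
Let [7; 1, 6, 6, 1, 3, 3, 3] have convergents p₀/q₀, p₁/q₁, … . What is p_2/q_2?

55/7

Using pₖ = aₖpₖ₋₁ + pₖ₋₂, qₖ = aₖqₖ₋₁ + qₖ₋₂ (with p₋₁=1, p₋₂=0, q₋₁=0, q₋₂=1):
  k=0: a=7, p=7, q=1
  k=1: a=1, p=8, q=1
  k=2: a=6, p=55, q=7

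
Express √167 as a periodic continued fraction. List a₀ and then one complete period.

[12; 1, 11, 1, 24]

a₀ = ⌊√167⌋ = 12.
With m₀=0, d₀=1 and mₖ₊₁ = dₖaₖ − mₖ, dₖ₊₁ = (n − mₖ₊₁²)/dₖ, aₖ₊₁ = ⌊(a₀+mₖ₊₁)/dₖ₊₁⌋:
  k=1: m=12, d=23, a=1
  k=2: m=11, d=2, a=11
  k=3: m=11, d=23, a=1
  k=4: m=12, d=1, a=24
d=1 and a=2a₀=24 at k=4, so the next step gives (m, d) = (12, 23) again — its k=1 value — and the period has length 4.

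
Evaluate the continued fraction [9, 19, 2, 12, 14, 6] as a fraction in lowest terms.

376798/41629

Fold from the inside: start with 6/1.
  14 + 1/6 = 85/6
  12 + 6/85 = 1026/85
  2 + 85/1026 = 2137/1026
  19 + 1026/2137 = 41629/2137
  9 + 2137/41629 = 376798/41629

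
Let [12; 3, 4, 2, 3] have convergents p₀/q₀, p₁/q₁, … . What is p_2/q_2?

160/13

Using pₖ = aₖpₖ₋₁ + pₖ₋₂, qₖ = aₖqₖ₋₁ + qₖ₋₂ (with p₋₁=1, p₋₂=0, q₋₁=0, q₋₂=1):
  k=0: a=12, p=12, q=1
  k=1: a=3, p=37, q=3
  k=2: a=4, p=160, q=13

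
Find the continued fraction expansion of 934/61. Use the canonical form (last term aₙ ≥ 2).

[15; 3, 4, 1, 3]

934 = 15·61 + 19
61 = 3·19 + 4
19 = 4·4 + 3
4 = 1·3 + 1
3 = 3·1 + 0  (stop)
So 934/61 = [15; 3, 4, 1, 3].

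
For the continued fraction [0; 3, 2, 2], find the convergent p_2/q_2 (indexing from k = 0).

2/7

Using pₖ = aₖpₖ₋₁ + pₖ₋₂, qₖ = aₖqₖ₋₁ + qₖ₋₂ (with p₋₁=1, p₋₂=0, q₋₁=0, q₋₂=1):
  k=0: a=0, p=0, q=1
  k=1: a=3, p=1, q=3
  k=2: a=2, p=2, q=7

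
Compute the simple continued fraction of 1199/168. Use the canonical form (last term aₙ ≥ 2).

[7; 7, 3, 3, 2]

1199 = 7*168 + 23
168 = 7*23 + 7
23 = 3*7 + 2
7 = 3*2 + 1
2 = 2*1 + 0  (stop)
So 1199/168 = [7; 7, 3, 3, 2].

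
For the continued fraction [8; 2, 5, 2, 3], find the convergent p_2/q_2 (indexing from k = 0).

93/11

Using pₖ = aₖpₖ₋₁ + pₖ₋₂, qₖ = aₖqₖ₋₁ + qₖ₋₂ (with p₋₁=1, p₋₂=0, q₋₁=0, q₋₂=1):
  k=0: a=8, p=8, q=1
  k=1: a=2, p=17, q=2
  k=2: a=5, p=93, q=11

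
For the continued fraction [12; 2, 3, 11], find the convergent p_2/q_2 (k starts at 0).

Using pₖ = aₖpₖ₋₁ + pₖ₋₂, qₖ = aₖqₖ₋₁ + qₖ₋₂ (with p₋₁=1, p₋₂=0, q₋₁=0, q₋₂=1):
  k=0: a=12, p=12, q=1
  k=1: a=2, p=25, q=2
  k=2: a=3, p=87, q=7

87/7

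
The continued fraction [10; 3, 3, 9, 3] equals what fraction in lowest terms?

2977/289

Fold from the inside: start with 3/1.
  9 + 1/3 = 28/3
  3 + 3/28 = 87/28
  3 + 28/87 = 289/87
  10 + 87/289 = 2977/289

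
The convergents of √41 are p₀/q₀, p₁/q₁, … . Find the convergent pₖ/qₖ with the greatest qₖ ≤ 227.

√41 = [6; 2, 2, 12, …] (period length 3).
Convergents:
  p_0/q_0 = 6/1
  p_1/q_1 = 13/2
  p_2/q_2 = 32/5
  p_3/q_3 = 397/62
  p_4/q_4 = 826/129
  p_5/q_5 = 2049/320
q_4 = 129 ≤ 227 < 320 = q_5, so the answer is 826/129.

826/129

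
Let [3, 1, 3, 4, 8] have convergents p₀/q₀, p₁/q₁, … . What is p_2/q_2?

15/4

Using pₖ = aₖpₖ₋₁ + pₖ₋₂, qₖ = aₖqₖ₋₁ + qₖ₋₂ (with p₋₁=1, p₋₂=0, q₋₁=0, q₋₂=1):
  k=0: a=3, p=3, q=1
  k=1: a=1, p=4, q=1
  k=2: a=3, p=15, q=4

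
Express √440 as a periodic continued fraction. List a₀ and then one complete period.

[20; 1, 40]

a₀ = ⌊√440⌋ = 20.
With m₀=0, d₀=1 and mₖ₊₁ = dₖaₖ − mₖ, dₖ₊₁ = (n − mₖ₊₁²)/dₖ, aₖ₊₁ = ⌊(a₀+mₖ₊₁)/dₖ₊₁⌋:
  k=1: m=20, d=40, a=1
  k=2: m=20, d=1, a=40
d=1 and a=2a₀=40 at k=2, so the next step gives (m, d) = (20, 40) again — its k=1 value — and the period has length 2.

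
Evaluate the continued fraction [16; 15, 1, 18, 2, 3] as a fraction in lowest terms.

34840/2169

Using pₖ = aₖpₖ₋₁ + pₖ₋₂ and qₖ = aₖqₖ₋₁ + qₖ₋₂:
  k=0: a=16, p=16, q=1
  k=1: a=15, p=241, q=15
  k=2: a=1, p=257, q=16
  k=3: a=18, p=4867, q=303
  k=4: a=2, p=9991, q=622
  k=5: a=3, p=34840, q=2169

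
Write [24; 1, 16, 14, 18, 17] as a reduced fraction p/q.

1837235/73662

Fold from the inside: start with 17/1.
  18 + 1/17 = 307/17
  14 + 17/307 = 4315/307
  16 + 307/4315 = 69347/4315
  1 + 4315/69347 = 73662/69347
  24 + 69347/73662 = 1837235/73662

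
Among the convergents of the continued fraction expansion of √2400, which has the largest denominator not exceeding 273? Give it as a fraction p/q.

√2400 = [48; 1, 96, …] (period length 2).
Convergents:
  p_0/q_0 = 48/1
  p_1/q_1 = 49/1
  p_2/q_2 = 4752/97
  p_3/q_3 = 4801/98
  p_4/q_4 = 465648/9505
q_3 = 98 ≤ 273 < 9505 = q_4, so the answer is 4801/98.

4801/98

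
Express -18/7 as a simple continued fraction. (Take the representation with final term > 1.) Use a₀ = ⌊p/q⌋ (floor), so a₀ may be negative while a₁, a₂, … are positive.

-18 = -3·7 + 3
7 = 2·3 + 1
3 = 3·1 + 0  (stop)
So -18/7 = [-3; 2, 3].

[-3; 2, 3]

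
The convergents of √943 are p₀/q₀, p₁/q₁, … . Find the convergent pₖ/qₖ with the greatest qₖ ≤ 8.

215/7

√943 = [30; 1, 2, 2, 2, 1, 60, …] (period length 6).
Convergents:
  p_0/q_0 = 30/1
  p_1/q_1 = 31/1
  p_2/q_2 = 92/3
  p_3/q_3 = 215/7
  p_4/q_4 = 522/17
q_3 = 7 ≤ 8 < 17 = q_4, so the answer is 215/7.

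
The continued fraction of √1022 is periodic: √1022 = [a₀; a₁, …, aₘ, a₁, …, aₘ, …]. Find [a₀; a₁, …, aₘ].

[31; 1, 30, 1, 62]

a₀ = ⌊√1022⌋ = 31.
With m₀=0, d₀=1 and mₖ₊₁ = dₖaₖ − mₖ, dₖ₊₁ = (n − mₖ₊₁²)/dₖ, aₖ₊₁ = ⌊(a₀+mₖ₊₁)/dₖ₊₁⌋:
  k=1: m=31, d=61, a=1
  k=2: m=30, d=2, a=30
  k=3: m=30, d=61, a=1
  k=4: m=31, d=1, a=62
d=1 and a=2a₀=62 at k=4, so the next step gives (m, d) = (31, 61) again — its k=1 value — and the period has length 4.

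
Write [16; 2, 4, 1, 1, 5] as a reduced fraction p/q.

1826/111

Fold from the inside: start with 5/1.
  1 + 1/5 = 6/5
  1 + 5/6 = 11/6
  4 + 6/11 = 50/11
  2 + 11/50 = 111/50
  16 + 50/111 = 1826/111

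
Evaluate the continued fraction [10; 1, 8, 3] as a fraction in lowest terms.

305/28

Fold from the inside: start with 3/1.
  8 + 1/3 = 25/3
  1 + 3/25 = 28/25
  10 + 25/28 = 305/28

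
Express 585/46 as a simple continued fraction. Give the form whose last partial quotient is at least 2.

[12; 1, 2, 1, 1, 6]

585 = 12×46 + 33
46 = 1×33 + 13
33 = 2×13 + 7
13 = 1×7 + 6
7 = 1×6 + 1
6 = 6×1 + 0  (stop)
So 585/46 = [12; 1, 2, 1, 1, 6].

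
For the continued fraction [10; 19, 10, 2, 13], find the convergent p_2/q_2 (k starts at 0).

Using pₖ = aₖpₖ₋₁ + pₖ₋₂, qₖ = aₖqₖ₋₁ + qₖ₋₂ (with p₋₁=1, p₋₂=0, q₋₁=0, q₋₂=1):
  k=0: a=10, p=10, q=1
  k=1: a=19, p=191, q=19
  k=2: a=10, p=1920, q=191

1920/191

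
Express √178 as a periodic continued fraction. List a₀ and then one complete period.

a₀ = ⌊√178⌋ = 13.

[13; 2, 1, 12, 1, 2, 26]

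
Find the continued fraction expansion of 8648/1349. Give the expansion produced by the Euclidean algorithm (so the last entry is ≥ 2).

[6; 2, 2, 3, 2, 1, 7, 3]

8648 = 6*1349 + 554
1349 = 2*554 + 241
554 = 2*241 + 72
241 = 3*72 + 25
72 = 2*25 + 22
25 = 1*22 + 3
22 = 7*3 + 1
3 = 3*1 + 0  (stop)
So 8648/1349 = [6; 2, 2, 3, 2, 1, 7, 3].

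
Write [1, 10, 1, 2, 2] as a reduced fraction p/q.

82/75

Using pₖ = aₖpₖ₋₁ + pₖ₋₂ and qₖ = aₖqₖ₋₁ + qₖ₋₂:
  k=0: a=1, p=1, q=1
  k=1: a=10, p=11, q=10
  k=2: a=1, p=12, q=11
  k=3: a=2, p=35, q=32
  k=4: a=2, p=82, q=75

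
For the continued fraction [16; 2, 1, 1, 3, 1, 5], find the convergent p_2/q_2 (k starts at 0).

Using pₖ = aₖpₖ₋₁ + pₖ₋₂, qₖ = aₖqₖ₋₁ + qₖ₋₂ (with p₋₁=1, p₋₂=0, q₋₁=0, q₋₂=1):
  k=0: a=16, p=16, q=1
  k=1: a=2, p=33, q=2
  k=2: a=1, p=49, q=3

49/3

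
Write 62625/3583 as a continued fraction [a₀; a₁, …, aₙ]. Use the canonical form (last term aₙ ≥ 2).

[17; 2, 11, 17, 4, 2]

62625 = 17×3583 + 1714
3583 = 2×1714 + 155
1714 = 11×155 + 9
155 = 17×9 + 2
9 = 4×2 + 1
2 = 2×1 + 0  (stop)
So 62625/3583 = [17; 2, 11, 17, 4, 2].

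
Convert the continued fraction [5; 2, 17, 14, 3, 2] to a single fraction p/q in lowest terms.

Fold from the inside: start with 2/1.
  3 + 1/2 = 7/2
  14 + 2/7 = 100/7
  17 + 7/100 = 1707/100
  2 + 100/1707 = 3514/1707
  5 + 1707/3514 = 19277/3514

19277/3514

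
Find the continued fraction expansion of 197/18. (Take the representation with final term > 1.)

[10; 1, 17]

197 = 10×18 + 17
18 = 1×17 + 1
17 = 17×1 + 0  (stop)
So 197/18 = [10; 1, 17].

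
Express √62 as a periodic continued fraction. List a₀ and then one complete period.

[7; 1, 6, 1, 14]

a₀ = ⌊√62⌋ = 7.
With m₀=0, d₀=1 and mₖ₊₁ = dₖaₖ − mₖ, dₖ₊₁ = (n − mₖ₊₁²)/dₖ, aₖ₊₁ = ⌊(a₀+mₖ₊₁)/dₖ₊₁⌋:
  k=1: m=7, d=13, a=1
  k=2: m=6, d=2, a=6
  k=3: m=6, d=13, a=1
  k=4: m=7, d=1, a=14
d=1 and a=2a₀=14 at k=4, so the next step gives (m, d) = (7, 13) again — its k=1 value — and the period has length 4.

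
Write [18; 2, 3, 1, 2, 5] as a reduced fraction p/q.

Fold from the inside: start with 5/1.
  2 + 1/5 = 11/5
  1 + 5/11 = 16/11
  3 + 11/16 = 59/16
  2 + 16/59 = 134/59
  18 + 59/134 = 2471/134

2471/134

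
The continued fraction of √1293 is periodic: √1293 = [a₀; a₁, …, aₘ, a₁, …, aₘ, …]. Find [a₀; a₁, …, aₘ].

[35; 1, 22, 1, 70]

a₀ = ⌊√1293⌋ = 35.
With m₀=0, d₀=1 and mₖ₊₁ = dₖaₖ − mₖ, dₖ₊₁ = (n − mₖ₊₁²)/dₖ, aₖ₊₁ = ⌊(a₀+mₖ₊₁)/dₖ₊₁⌋:
  k=1: m=35, d=68, a=1
  k=2: m=33, d=3, a=22
  k=3: m=33, d=68, a=1
  k=4: m=35, d=1, a=70
d=1 and a=2a₀=70 at k=4, so the next step gives (m, d) = (35, 68) again — its k=1 value — and the period has length 4.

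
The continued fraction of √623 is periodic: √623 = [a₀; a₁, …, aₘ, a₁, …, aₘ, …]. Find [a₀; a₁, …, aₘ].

[24; 1, 23, 1, 48]

a₀ = ⌊√623⌋ = 24.
With m₀=0, d₀=1 and mₖ₊₁ = dₖaₖ − mₖ, dₖ₊₁ = (n − mₖ₊₁²)/dₖ, aₖ₊₁ = ⌊(a₀+mₖ₊₁)/dₖ₊₁⌋:
  k=1: m=24, d=47, a=1
  k=2: m=23, d=2, a=23
  k=3: m=23, d=47, a=1
  k=4: m=24, d=1, a=48
d=1 and a=2a₀=48 at k=4, so the next step gives (m, d) = (24, 47) again — its k=1 value — and the period has length 4.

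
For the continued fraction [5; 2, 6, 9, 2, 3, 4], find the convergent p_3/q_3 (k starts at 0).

650/119

Using pₖ = aₖpₖ₋₁ + pₖ₋₂, qₖ = aₖqₖ₋₁ + qₖ₋₂ (with p₋₁=1, p₋₂=0, q₋₁=0, q₋₂=1):
  k=0: a=5, p=5, q=1
  k=1: a=2, p=11, q=2
  k=2: a=6, p=71, q=13
  k=3: a=9, p=650, q=119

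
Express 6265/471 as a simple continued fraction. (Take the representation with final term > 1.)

6265 = 13·471 + 142
471 = 3·142 + 45
142 = 3·45 + 7
45 = 6·7 + 3
7 = 2·3 + 1
3 = 3·1 + 0  (stop)
So 6265/471 = [13; 3, 3, 6, 2, 3].

[13; 3, 3, 6, 2, 3]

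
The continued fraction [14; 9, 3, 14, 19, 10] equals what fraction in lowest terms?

Fold from the inside: start with 10/1.
  19 + 1/10 = 191/10
  14 + 10/191 = 2684/191
  3 + 191/2684 = 8243/2684
  9 + 2684/8243 = 76871/8243
  14 + 8243/76871 = 1084437/76871

1084437/76871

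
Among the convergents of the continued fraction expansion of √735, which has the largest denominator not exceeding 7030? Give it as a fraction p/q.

119071/4392

√735 = [27; 9, 54, …] (period length 2).
Convergents:
  p_0/q_0 = 27/1
  p_1/q_1 = 244/9
  p_2/q_2 = 13203/487
  p_3/q_3 = 119071/4392
  p_4/q_4 = 6443037/237655
q_3 = 4392 ≤ 7030 < 237655 = q_4, so the answer is 119071/4392.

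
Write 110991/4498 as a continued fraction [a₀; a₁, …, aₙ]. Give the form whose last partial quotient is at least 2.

110991 = 24*4498 + 3039
4498 = 1*3039 + 1459
3039 = 2*1459 + 121
1459 = 12*121 + 7
121 = 17*7 + 2
7 = 3*2 + 1
2 = 2*1 + 0  (stop)
So 110991/4498 = [24; 1, 2, 12, 17, 3, 2].

[24; 1, 2, 12, 17, 3, 2]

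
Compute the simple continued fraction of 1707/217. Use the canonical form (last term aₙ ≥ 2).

[7; 1, 6, 2, 14]

1707 = 7×217 + 188
217 = 1×188 + 29
188 = 6×29 + 14
29 = 2×14 + 1
14 = 14×1 + 0  (stop)
So 1707/217 = [7; 1, 6, 2, 14].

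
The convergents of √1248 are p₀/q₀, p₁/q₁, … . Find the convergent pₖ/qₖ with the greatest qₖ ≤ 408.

√1248 = [35; 3, 17, 3, 70, …] (period length 4).
Convergents:
  p_0/q_0 = 35/1
  p_1/q_1 = 106/3
  p_2/q_2 = 1837/52
  p_3/q_3 = 5617/159
  p_4/q_4 = 395027/11182
q_3 = 159 ≤ 408 < 11182 = q_4, so the answer is 5617/159.

5617/159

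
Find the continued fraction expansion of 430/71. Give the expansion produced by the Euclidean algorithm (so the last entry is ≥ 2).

[6; 17, 1, 3]

430 = 6·71 + 4
71 = 17·4 + 3
4 = 1·3 + 1
3 = 3·1 + 0  (stop)
So 430/71 = [6; 17, 1, 3].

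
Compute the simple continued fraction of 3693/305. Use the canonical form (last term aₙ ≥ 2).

3693 = 12*305 + 33
305 = 9*33 + 8
33 = 4*8 + 1
8 = 8*1 + 0  (stop)
So 3693/305 = [12; 9, 4, 8].

[12; 9, 4, 8]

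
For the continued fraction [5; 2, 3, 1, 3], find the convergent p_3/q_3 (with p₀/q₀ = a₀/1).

Using pₖ = aₖpₖ₋₁ + pₖ₋₂, qₖ = aₖqₖ₋₁ + qₖ₋₂ (with p₋₁=1, p₋₂=0, q₋₁=0, q₋₂=1):
  k=0: a=5, p=5, q=1
  k=1: a=2, p=11, q=2
  k=2: a=3, p=38, q=7
  k=3: a=1, p=49, q=9

49/9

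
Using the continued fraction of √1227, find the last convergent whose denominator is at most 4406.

√1227 = [35; 35, 70, …] (period length 2).
Convergents:
  p_0/q_0 = 35/1
  p_1/q_1 = 1226/35
  p_2/q_2 = 85855/2451
  p_3/q_3 = 3006151/85820
q_2 = 2451 ≤ 4406 < 85820 = q_3, so the answer is 85855/2451.

85855/2451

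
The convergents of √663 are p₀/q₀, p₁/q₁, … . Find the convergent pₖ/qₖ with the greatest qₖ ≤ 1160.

21217/824

√663 = [25; 1, 2, 1, 50, …] (period length 4).
Convergents:
  p_0/q_0 = 25/1
  p_1/q_1 = 26/1
  p_2/q_2 = 77/3
  p_3/q_3 = 103/4
  p_4/q_4 = 5227/203
  p_5/q_5 = 5330/207
  p_6/q_6 = 15887/617
  p_7/q_7 = 21217/824
  p_8/q_8 = 1076737/41817
q_7 = 824 ≤ 1160 < 41817 = q_8, so the answer is 21217/824.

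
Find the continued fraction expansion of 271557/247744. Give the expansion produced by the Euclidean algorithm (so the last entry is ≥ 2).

271557 = 1·247744 + 23813
247744 = 10·23813 + 9614
23813 = 2·9614 + 4585
9614 = 2·4585 + 444
4585 = 10·444 + 145
444 = 3·145 + 9
145 = 16·9 + 1
9 = 9·1 + 0  (stop)
So 271557/247744 = [1; 10, 2, 2, 10, 3, 16, 9].

[1; 10, 2, 2, 10, 3, 16, 9]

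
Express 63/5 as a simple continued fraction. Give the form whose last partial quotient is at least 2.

63 = 12×5 + 3
5 = 1×3 + 2
3 = 1×2 + 1
2 = 2×1 + 0  (stop)
So 63/5 = [12; 1, 1, 2].

[12; 1, 1, 2]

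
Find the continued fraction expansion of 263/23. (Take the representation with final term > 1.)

263 = 11·23 + 10
23 = 2·10 + 3
10 = 3·3 + 1
3 = 3·1 + 0  (stop)
So 263/23 = [11; 2, 3, 3].

[11; 2, 3, 3]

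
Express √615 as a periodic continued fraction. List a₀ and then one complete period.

[24; 1, 3, 1, 48]

a₀ = ⌊√615⌋ = 24.
With m₀=0, d₀=1 and mₖ₊₁ = dₖaₖ − mₖ, dₖ₊₁ = (n − mₖ₊₁²)/dₖ, aₖ₊₁ = ⌊(a₀+mₖ₊₁)/dₖ₊₁⌋:
  k=1: m=24, d=39, a=1
  k=2: m=15, d=10, a=3
  k=3: m=15, d=39, a=1
  k=4: m=24, d=1, a=48
d=1 and a=2a₀=48 at k=4, so the next step gives (m, d) = (24, 39) again — its k=1 value — and the period has length 4.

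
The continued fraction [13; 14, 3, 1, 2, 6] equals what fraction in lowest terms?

Fold from the inside: start with 6/1.
  2 + 1/6 = 13/6
  1 + 6/13 = 19/13
  3 + 13/19 = 70/19
  14 + 19/70 = 999/70
  13 + 70/999 = 13057/999

13057/999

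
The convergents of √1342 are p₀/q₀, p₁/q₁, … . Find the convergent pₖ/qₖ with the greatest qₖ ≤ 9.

√1342 = [36; 1, 1, 1, 2, 1, 1, 1, 72, …] (period length 8).
Convergents:
  p_0/q_0 = 36/1
  p_1/q_1 = 37/1
  p_2/q_2 = 73/2
  p_3/q_3 = 110/3
  p_4/q_4 = 293/8
  p_5/q_5 = 403/11
q_4 = 8 ≤ 9 < 11 = q_5, so the answer is 293/8.

293/8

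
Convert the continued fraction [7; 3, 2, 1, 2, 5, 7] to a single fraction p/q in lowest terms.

7603/1042

Using pₖ = aₖpₖ₋₁ + pₖ₋₂ and qₖ = aₖqₖ₋₁ + qₖ₋₂:
  k=0: a=7, p=7, q=1
  k=1: a=3, p=22, q=3
  k=2: a=2, p=51, q=7
  k=3: a=1, p=73, q=10
  k=4: a=2, p=197, q=27
  k=5: a=5, p=1058, q=145
  k=6: a=7, p=7603, q=1042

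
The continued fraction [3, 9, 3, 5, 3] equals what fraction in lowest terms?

1476/475

Fold from the inside: start with 3/1.
  5 + 1/3 = 16/3
  3 + 3/16 = 51/16
  9 + 16/51 = 475/51
  3 + 51/475 = 1476/475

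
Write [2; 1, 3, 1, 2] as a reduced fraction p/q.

Fold from the inside: start with 2/1.
  1 + 1/2 = 3/2
  3 + 2/3 = 11/3
  1 + 3/11 = 14/11
  2 + 11/14 = 39/14

39/14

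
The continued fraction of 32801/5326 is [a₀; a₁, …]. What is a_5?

12

32801 = 6·5326 + 845   →  a_0 = 6
5326 = 6·845 + 256   →  a_1 = 6
845 = 3·256 + 77   →  a_2 = 3
256 = 3·77 + 25   →  a_3 = 3
77 = 3·25 + 2   →  a_4 = 3
25 = 12·2 + 1   →  a_5 = 12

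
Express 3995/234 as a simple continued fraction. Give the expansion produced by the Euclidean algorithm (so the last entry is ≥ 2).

3995 = 17·234 + 17
234 = 13·17 + 13
17 = 1·13 + 4
13 = 3·4 + 1
4 = 4·1 + 0  (stop)
So 3995/234 = [17; 13, 1, 3, 4].

[17; 13, 1, 3, 4]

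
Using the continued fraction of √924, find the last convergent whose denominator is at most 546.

11551/380

√924 = [30; 2, 1, 1, 14, 1, 1, 2, 60, …] (period length 8).
Convergents:
  p_0/q_0 = 30/1
  p_1/q_1 = 61/2
  p_2/q_2 = 91/3
  p_3/q_3 = 152/5
  p_4/q_4 = 2219/73
  p_5/q_5 = 2371/78
  p_6/q_6 = 4590/151
  p_7/q_7 = 11551/380
  p_8/q_8 = 697650/22951
q_7 = 380 ≤ 546 < 22951 = q_8, so the answer is 11551/380.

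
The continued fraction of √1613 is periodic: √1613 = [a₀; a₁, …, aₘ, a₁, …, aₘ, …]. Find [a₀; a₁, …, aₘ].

a₀ = ⌊√1613⌋ = 40.

[40; 6, 6, 80]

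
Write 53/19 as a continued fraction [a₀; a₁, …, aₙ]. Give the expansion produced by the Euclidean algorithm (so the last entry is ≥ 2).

53 = 2*19 + 15
19 = 1*15 + 4
15 = 3*4 + 3
4 = 1*3 + 1
3 = 3*1 + 0  (stop)
So 53/19 = [2; 1, 3, 1, 3].

[2; 1, 3, 1, 3]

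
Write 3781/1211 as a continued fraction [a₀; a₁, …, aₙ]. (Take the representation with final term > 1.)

3781 = 3·1211 + 148
1211 = 8·148 + 27
148 = 5·27 + 13
27 = 2·13 + 1
13 = 13·1 + 0  (stop)
So 3781/1211 = [3; 8, 5, 2, 13].

[3; 8, 5, 2, 13]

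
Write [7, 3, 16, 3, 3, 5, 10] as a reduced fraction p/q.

197446/26949

Fold from the inside: start with 10/1.
  5 + 1/10 = 51/10
  3 + 10/51 = 163/51
  3 + 51/163 = 540/163
  16 + 163/540 = 8803/540
  3 + 540/8803 = 26949/8803
  7 + 8803/26949 = 197446/26949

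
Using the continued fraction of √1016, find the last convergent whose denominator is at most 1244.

16288/511

√1016 = [31; 1, 6, 1, 62, …] (period length 4).
Convergents:
  p_0/q_0 = 31/1
  p_1/q_1 = 32/1
  p_2/q_2 = 223/7
  p_3/q_3 = 255/8
  p_4/q_4 = 16033/503
  p_5/q_5 = 16288/511
  p_6/q_6 = 113761/3569
q_5 = 511 ≤ 1244 < 3569 = q_6, so the answer is 16288/511.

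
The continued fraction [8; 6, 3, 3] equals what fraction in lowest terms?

514/63

Fold from the inside: start with 3/1.
  3 + 1/3 = 10/3
  6 + 3/10 = 63/10
  8 + 10/63 = 514/63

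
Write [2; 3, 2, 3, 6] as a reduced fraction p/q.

346/151

Fold from the inside: start with 6/1.
  3 + 1/6 = 19/6
  2 + 6/19 = 44/19
  3 + 19/44 = 151/44
  2 + 44/151 = 346/151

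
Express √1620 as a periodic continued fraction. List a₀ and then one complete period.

a₀ = ⌊√1620⌋ = 40.

[40; 4, 80]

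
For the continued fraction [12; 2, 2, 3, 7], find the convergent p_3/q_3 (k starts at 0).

211/17

Using pₖ = aₖpₖ₋₁ + pₖ₋₂, qₖ = aₖqₖ₋₁ + qₖ₋₂ (with p₋₁=1, p₋₂=0, q₋₁=0, q₋₂=1):
  k=0: a=12, p=12, q=1
  k=1: a=2, p=25, q=2
  k=2: a=2, p=62, q=5
  k=3: a=3, p=211, q=17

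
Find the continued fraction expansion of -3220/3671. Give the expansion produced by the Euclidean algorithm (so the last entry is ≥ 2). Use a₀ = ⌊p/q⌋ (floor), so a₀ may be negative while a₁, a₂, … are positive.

[-1; 8, 7, 6, 3, 3]

-3220 = -1×3671 + 451
3671 = 8×451 + 63
451 = 7×63 + 10
63 = 6×10 + 3
10 = 3×3 + 1
3 = 3×1 + 0  (stop)
So -3220/3671 = [-1; 8, 7, 6, 3, 3].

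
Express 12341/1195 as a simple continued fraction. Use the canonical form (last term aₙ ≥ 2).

[10; 3, 17, 1, 3, 2, 2]

12341 = 10×1195 + 391
1195 = 3×391 + 22
391 = 17×22 + 17
22 = 1×17 + 5
17 = 3×5 + 2
5 = 2×2 + 1
2 = 2×1 + 0  (stop)
So 12341/1195 = [10; 3, 17, 1, 3, 2, 2].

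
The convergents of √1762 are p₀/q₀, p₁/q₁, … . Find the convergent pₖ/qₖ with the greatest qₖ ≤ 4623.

148050/3527

√1762 = [41; 1, 40, 1, 82, …] (period length 4).
Convergents:
  p_0/q_0 = 41/1
  p_1/q_1 = 42/1
  p_2/q_2 = 1721/41
  p_3/q_3 = 1763/42
  p_4/q_4 = 146287/3485
  p_5/q_5 = 148050/3527
  p_6/q_6 = 6068287/144565
q_5 = 3527 ≤ 4623 < 144565 = q_6, so the answer is 148050/3527.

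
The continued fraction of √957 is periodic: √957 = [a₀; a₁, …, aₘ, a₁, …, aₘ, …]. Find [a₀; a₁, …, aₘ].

a₀ = ⌊√957⌋ = 30.
With m₀=0, d₀=1 and mₖ₊₁ = dₖaₖ − mₖ, dₖ₊₁ = (n − mₖ₊₁²)/dₖ, aₖ₊₁ = ⌊(a₀+mₖ₊₁)/dₖ₊₁⌋:
  k=1: m=30, d=57, a=1
  k=2: m=27, d=4, a=14
  k=3: m=29, d=29, a=2
  k=4: m=29, d=4, a=14
  k=5: m=27, d=57, a=1
  k=6: m=30, d=1, a=60
d=1 and a=2a₀=60 at k=6, so the next step gives (m, d) = (30, 57) again — its k=1 value — and the period has length 6.

[30; 1, 14, 2, 14, 1, 60]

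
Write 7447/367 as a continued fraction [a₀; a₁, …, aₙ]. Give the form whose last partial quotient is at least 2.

[20; 3, 2, 3, 15]

7447 = 20*367 + 107
367 = 3*107 + 46
107 = 2*46 + 15
46 = 3*15 + 1
15 = 15*1 + 0  (stop)
So 7447/367 = [20; 3, 2, 3, 15].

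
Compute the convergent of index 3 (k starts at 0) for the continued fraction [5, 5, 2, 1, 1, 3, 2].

Using pₖ = aₖpₖ₋₁ + pₖ₋₂, qₖ = aₖqₖ₋₁ + qₖ₋₂ (with p₋₁=1, p₋₂=0, q₋₁=0, q₋₂=1):
  k=0: a=5, p=5, q=1
  k=1: a=5, p=26, q=5
  k=2: a=2, p=57, q=11
  k=3: a=1, p=83, q=16

83/16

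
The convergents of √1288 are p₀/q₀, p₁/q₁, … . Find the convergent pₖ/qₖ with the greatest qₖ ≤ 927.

23220/647

√1288 = [35; 1, 7, 1, 70, …] (period length 4).
Convergents:
  p_0/q_0 = 35/1
  p_1/q_1 = 36/1
  p_2/q_2 = 287/8
  p_3/q_3 = 323/9
  p_4/q_4 = 22897/638
  p_5/q_5 = 23220/647
  p_6/q_6 = 185437/5167
q_5 = 647 ≤ 927 < 5167 = q_6, so the answer is 23220/647.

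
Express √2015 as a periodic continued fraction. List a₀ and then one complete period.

a₀ = ⌊√2015⌋ = 44.
With m₀=0, d₀=1 and mₖ₊₁ = dₖaₖ − mₖ, dₖ₊₁ = (n − mₖ₊₁²)/dₖ, aₖ₊₁ = ⌊(a₀+mₖ₊₁)/dₖ₊₁⌋:
  k=1: m=44, d=79, a=1
  k=2: m=35, d=10, a=7
  k=3: m=35, d=79, a=1
  k=4: m=44, d=1, a=88
d=1 and a=2a₀=88 at k=4, so the next step gives (m, d) = (44, 79) again — its k=1 value — and the period has length 4.

[44; 1, 7, 1, 88]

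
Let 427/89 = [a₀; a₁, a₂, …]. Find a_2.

3

427 = 4·89 + 71   →  a_0 = 4
89 = 1·71 + 18   →  a_1 = 1
71 = 3·18 + 17   →  a_2 = 3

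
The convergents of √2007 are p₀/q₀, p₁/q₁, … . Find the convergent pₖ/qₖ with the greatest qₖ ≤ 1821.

80236/1791

√2007 = [44; 1, 3, 1, 88, …] (period length 4).
Convergents:
  p_0/q_0 = 44/1
  p_1/q_1 = 45/1
  p_2/q_2 = 179/4
  p_3/q_3 = 224/5
  p_4/q_4 = 19891/444
  p_5/q_5 = 20115/449
  p_6/q_6 = 80236/1791
  p_7/q_7 = 100351/2240
q_6 = 1791 ≤ 1821 < 2240 = q_7, so the answer is 80236/1791.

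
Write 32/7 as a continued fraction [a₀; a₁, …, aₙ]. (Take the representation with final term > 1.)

[4; 1, 1, 3]

32 = 4×7 + 4
7 = 1×4 + 3
4 = 1×3 + 1
3 = 3×1 + 0  (stop)
So 32/7 = [4; 1, 1, 3].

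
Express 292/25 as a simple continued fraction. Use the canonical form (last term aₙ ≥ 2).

292 = 11*25 + 17
25 = 1*17 + 8
17 = 2*8 + 1
8 = 8*1 + 0  (stop)
So 292/25 = [11; 1, 2, 8].

[11; 1, 2, 8]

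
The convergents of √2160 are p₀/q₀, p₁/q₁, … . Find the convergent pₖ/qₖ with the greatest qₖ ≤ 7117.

119071/2562

√2160 = [46; 2, 9, 1, 4, 1, 9, 2, 92, …] (period length 8).
Convergents:
  p_0/q_0 = 46/1
  p_1/q_1 = 93/2
  p_2/q_2 = 883/19
  p_3/q_3 = 976/21
  p_4/q_4 = 4787/103
  p_5/q_5 = 5763/124
  p_6/q_6 = 56654/1219
  p_7/q_7 = 119071/2562
  p_8/q_8 = 11011186/236923
q_7 = 2562 ≤ 7117 < 236923 = q_8, so the answer is 119071/2562.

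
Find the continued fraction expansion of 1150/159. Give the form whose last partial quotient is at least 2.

1150 = 7·159 + 37
159 = 4·37 + 11
37 = 3·11 + 4
11 = 2·4 + 3
4 = 1·3 + 1
3 = 3·1 + 0  (stop)
So 1150/159 = [7; 4, 3, 2, 1, 3].

[7; 4, 3, 2, 1, 3]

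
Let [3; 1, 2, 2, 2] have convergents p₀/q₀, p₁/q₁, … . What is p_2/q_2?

11/3

Using pₖ = aₖpₖ₋₁ + pₖ₋₂, qₖ = aₖqₖ₋₁ + qₖ₋₂ (with p₋₁=1, p₋₂=0, q₋₁=0, q₋₂=1):
  k=0: a=3, p=3, q=1
  k=1: a=1, p=4, q=1
  k=2: a=2, p=11, q=3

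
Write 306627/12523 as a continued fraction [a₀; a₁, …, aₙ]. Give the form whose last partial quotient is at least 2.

[24; 2, 16, 3, 2, 17, 3]

306627 = 24·12523 + 6075
12523 = 2·6075 + 373
6075 = 16·373 + 107
373 = 3·107 + 52
107 = 2·52 + 3
52 = 17·3 + 1
3 = 3·1 + 0  (stop)
So 306627/12523 = [24; 2, 16, 3, 2, 17, 3].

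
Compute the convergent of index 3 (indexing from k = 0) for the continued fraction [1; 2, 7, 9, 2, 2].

201/137

Using pₖ = aₖpₖ₋₁ + pₖ₋₂, qₖ = aₖqₖ₋₁ + qₖ₋₂ (with p₋₁=1, p₋₂=0, q₋₁=0, q₋₂=1):
  k=0: a=1, p=1, q=1
  k=1: a=2, p=3, q=2
  k=2: a=7, p=22, q=15
  k=3: a=9, p=201, q=137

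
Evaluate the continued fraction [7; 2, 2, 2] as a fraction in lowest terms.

Fold from the inside: start with 2/1.
  2 + 1/2 = 5/2
  2 + 2/5 = 12/5
  7 + 5/12 = 89/12

89/12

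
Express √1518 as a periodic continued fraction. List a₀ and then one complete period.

[38; 1, 24, 1, 76]

a₀ = ⌊√1518⌋ = 38.
With m₀=0, d₀=1 and mₖ₊₁ = dₖaₖ − mₖ, dₖ₊₁ = (n − mₖ₊₁²)/dₖ, aₖ₊₁ = ⌊(a₀+mₖ₊₁)/dₖ₊₁⌋:
  k=1: m=38, d=74, a=1
  k=2: m=36, d=3, a=24
  k=3: m=36, d=74, a=1
  k=4: m=38, d=1, a=76
d=1 and a=2a₀=76 at k=4, so the next step gives (m, d) = (38, 74) again — its k=1 value — and the period has length 4.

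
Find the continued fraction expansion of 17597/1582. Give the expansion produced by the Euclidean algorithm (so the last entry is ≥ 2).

17597 = 11*1582 + 195
1582 = 8*195 + 22
195 = 8*22 + 19
22 = 1*19 + 3
19 = 6*3 + 1
3 = 3*1 + 0  (stop)
So 17597/1582 = [11; 8, 8, 1, 6, 3].

[11; 8, 8, 1, 6, 3]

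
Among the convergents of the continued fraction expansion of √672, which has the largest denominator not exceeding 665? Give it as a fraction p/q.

17161/662

√672 = [25; 1, 11, 1, 50, …] (period length 4).
Convergents:
  p_0/q_0 = 25/1
  p_1/q_1 = 26/1
  p_2/q_2 = 311/12
  p_3/q_3 = 337/13
  p_4/q_4 = 17161/662
  p_5/q_5 = 17498/675
q_4 = 662 ≤ 665 < 675 = q_5, so the answer is 17161/662.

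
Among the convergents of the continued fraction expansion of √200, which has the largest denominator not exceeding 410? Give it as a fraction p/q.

√200 = [14; 7, 28, …] (period length 2).
Convergents:
  p_0/q_0 = 14/1
  p_1/q_1 = 99/7
  p_2/q_2 = 2786/197
  p_3/q_3 = 19601/1386
q_2 = 197 ≤ 410 < 1386 = q_3, so the answer is 2786/197.

2786/197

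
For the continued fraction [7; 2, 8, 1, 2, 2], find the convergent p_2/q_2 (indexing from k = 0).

127/17

Using pₖ = aₖpₖ₋₁ + pₖ₋₂, qₖ = aₖqₖ₋₁ + qₖ₋₂ (with p₋₁=1, p₋₂=0, q₋₁=0, q₋₂=1):
  k=0: a=7, p=7, q=1
  k=1: a=2, p=15, q=2
  k=2: a=8, p=127, q=17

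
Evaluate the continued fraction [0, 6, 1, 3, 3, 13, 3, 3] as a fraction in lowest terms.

Using pₖ = aₖpₖ₋₁ + pₖ₋₂ and qₖ = aₖqₖ₋₁ + qₖ₋₂:
  k=0: a=0, p=0, q=1
  k=1: a=6, p=1, q=6
  k=2: a=1, p=1, q=7
  k=3: a=3, p=4, q=27
  k=4: a=3, p=13, q=88
  k=5: a=13, p=173, q=1171
  k=6: a=3, p=532, q=3601
  k=7: a=3, p=1769, q=11974

1769/11974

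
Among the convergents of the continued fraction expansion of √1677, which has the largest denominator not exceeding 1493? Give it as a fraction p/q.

√1677 = [40; 1, 19, 2, 19, 1, 80, …] (period length 6).
Convergents:
  p_0/q_0 = 40/1
  p_1/q_1 = 41/1
  p_2/q_2 = 819/20
  p_3/q_3 = 1679/41
  p_4/q_4 = 32720/799
  p_5/q_5 = 34399/840
  p_6/q_6 = 2784640/67999
q_5 = 840 ≤ 1493 < 67999 = q_6, so the answer is 34399/840.

34399/840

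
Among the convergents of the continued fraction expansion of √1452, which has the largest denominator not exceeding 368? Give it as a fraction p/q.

13413/352

√1452 = [38; 9, 1, 1, 18, 1, 1, 9, 76, …] (period length 8).
Convergents:
  p_0/q_0 = 38/1
  p_1/q_1 = 343/9
  p_2/q_2 = 381/10
  p_3/q_3 = 724/19
  p_4/q_4 = 13413/352
  p_5/q_5 = 14137/371
q_4 = 352 ≤ 368 < 371 = q_5, so the answer is 13413/352.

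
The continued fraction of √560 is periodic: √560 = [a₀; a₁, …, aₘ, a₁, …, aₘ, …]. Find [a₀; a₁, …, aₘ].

a₀ = ⌊√560⌋ = 23.

[23; 1, 1, 1, 46]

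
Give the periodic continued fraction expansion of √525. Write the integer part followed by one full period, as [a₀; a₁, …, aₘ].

[22; 1, 10, 2, 10, 1, 44]

a₀ = ⌊√525⌋ = 22.
With m₀=0, d₀=1 and mₖ₊₁ = dₖaₖ − mₖ, dₖ₊₁ = (n − mₖ₊₁²)/dₖ, aₖ₊₁ = ⌊(a₀+mₖ₊₁)/dₖ₊₁⌋:
  k=1: m=22, d=41, a=1
  k=2: m=19, d=4, a=10
  k=3: m=21, d=21, a=2
  k=4: m=21, d=4, a=10
  k=5: m=19, d=41, a=1
  k=6: m=22, d=1, a=44
d=1 and a=2a₀=44 at k=6, so the next step gives (m, d) = (22, 41) again — its k=1 value — and the period has length 6.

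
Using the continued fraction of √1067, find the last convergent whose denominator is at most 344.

√1067 = [32; 1, 1, 1, 64, …] (period length 4).
Convergents:
  p_0/q_0 = 32/1
  p_1/q_1 = 33/1
  p_2/q_2 = 65/2
  p_3/q_3 = 98/3
  p_4/q_4 = 6337/194
  p_5/q_5 = 6435/197
  p_6/q_6 = 12772/391
q_5 = 197 ≤ 344 < 391 = q_6, so the answer is 6435/197.

6435/197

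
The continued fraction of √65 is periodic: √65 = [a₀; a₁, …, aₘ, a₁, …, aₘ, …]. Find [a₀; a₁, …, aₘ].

a₀ = ⌊√65⌋ = 8.
With m₀=0, d₀=1 and mₖ₊₁ = dₖaₖ − mₖ, dₖ₊₁ = (n − mₖ₊₁²)/dₖ, aₖ₊₁ = ⌊(a₀+mₖ₊₁)/dₖ₊₁⌋:
  k=1: m=8, d=1, a=16
d=1 and a=2a₀=16 at k=1, so the next step gives (m, d) = (8, 1) again — its k=1 value — and the period has length 1.

[8; 16]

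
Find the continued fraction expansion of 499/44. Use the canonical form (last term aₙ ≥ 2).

499 = 11×44 + 15
44 = 2×15 + 14
15 = 1×14 + 1
14 = 14×1 + 0  (stop)
So 499/44 = [11; 2, 1, 14].

[11; 2, 1, 14]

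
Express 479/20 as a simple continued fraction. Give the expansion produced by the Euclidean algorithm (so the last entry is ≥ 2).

479 = 23×20 + 19
20 = 1×19 + 1
19 = 19×1 + 0  (stop)
So 479/20 = [23; 1, 19].

[23; 1, 19]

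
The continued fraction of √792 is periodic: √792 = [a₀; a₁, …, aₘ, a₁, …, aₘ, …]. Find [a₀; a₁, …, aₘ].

a₀ = ⌊√792⌋ = 28.
With m₀=0, d₀=1 and mₖ₊₁ = dₖaₖ − mₖ, dₖ₊₁ = (n − mₖ₊₁²)/dₖ, aₖ₊₁ = ⌊(a₀+mₖ₊₁)/dₖ₊₁⌋:
  k=1: m=28, d=8, a=7
  k=2: m=28, d=1, a=56
d=1 and a=2a₀=56 at k=2, so the next step gives (m, d) = (28, 8) again — its k=1 value — and the period has length 2.

[28; 7, 56]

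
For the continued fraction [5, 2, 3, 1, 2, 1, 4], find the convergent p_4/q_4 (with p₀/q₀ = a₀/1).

136/25

Using pₖ = aₖpₖ₋₁ + pₖ₋₂, qₖ = aₖqₖ₋₁ + qₖ₋₂ (with p₋₁=1, p₋₂=0, q₋₁=0, q₋₂=1):
  k=0: a=5, p=5, q=1
  k=1: a=2, p=11, q=2
  k=2: a=3, p=38, q=7
  k=3: a=1, p=49, q=9
  k=4: a=2, p=136, q=25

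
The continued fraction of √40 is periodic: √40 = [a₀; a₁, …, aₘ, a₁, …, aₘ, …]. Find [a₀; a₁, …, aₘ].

a₀ = ⌊√40⌋ = 6.
With m₀=0, d₀=1 and mₖ₊₁ = dₖaₖ − mₖ, dₖ₊₁ = (n − mₖ₊₁²)/dₖ, aₖ₊₁ = ⌊(a₀+mₖ₊₁)/dₖ₊₁⌋:
  k=1: m=6, d=4, a=3
  k=2: m=6, d=1, a=12
d=1 and a=2a₀=12 at k=2, so the next step gives (m, d) = (6, 4) again — its k=1 value — and the period has length 2.

[6; 3, 12]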